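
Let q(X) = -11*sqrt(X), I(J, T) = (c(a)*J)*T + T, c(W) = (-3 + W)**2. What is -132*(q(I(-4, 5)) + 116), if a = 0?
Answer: -15312 + 7260*I*sqrt(7) ≈ -15312.0 + 19208.0*I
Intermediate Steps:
I(J, T) = T + 9*J*T (I(J, T) = ((-3 + 0)**2*J)*T + T = ((-3)**2*J)*T + T = (9*J)*T + T = 9*J*T + T = T + 9*J*T)
-132*(q(I(-4, 5)) + 116) = -132*(-11*sqrt(5)*sqrt(1 + 9*(-4)) + 116) = -132*(-11*sqrt(5)*sqrt(1 - 36) + 116) = -132*(-11*5*I*sqrt(7) + 116) = -132*(-55*I*sqrt(7) + 116) = -132*(116 - 55*I*sqrt(7)) = -15312 + 7260*I*sqrt(7)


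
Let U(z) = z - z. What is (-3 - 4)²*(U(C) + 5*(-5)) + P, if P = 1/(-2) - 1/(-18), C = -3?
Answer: -11029/9 ≈ -1225.4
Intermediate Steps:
U(z) = 0
P = -4/9 (P = 1*(-½) - 1*(-1/18) = -½ + 1/18 = -4/9 ≈ -0.44444)
(-3 - 4)²*(U(C) + 5*(-5)) + P = (-3 - 4)²*(0 + 5*(-5)) - 4/9 = (-7)²*(0 - 25) - 4/9 = 49*(-25) - 4/9 = -1225 - 4/9 = -11029/9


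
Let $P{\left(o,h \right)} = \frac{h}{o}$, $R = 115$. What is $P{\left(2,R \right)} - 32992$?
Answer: $- \frac{65869}{2} \approx -32935.0$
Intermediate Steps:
$P{\left(2,R \right)} - 32992 = \frac{115}{2} - 32992 = - \frac{65869}{2}$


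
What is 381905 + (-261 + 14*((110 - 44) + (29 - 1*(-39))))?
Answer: 383520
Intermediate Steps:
381905 + (-261 + 14*((110 - 44) + (29 - 1*(-39)))) = 381905 + (-261 + 14*(66 + (29 + 39))) = 381905 + (-261 + 14*(66 + 68)) = 381905 + (-261 + 14*134) = 381905 + (-261 + 1876) = 381905 + 1615 = 383520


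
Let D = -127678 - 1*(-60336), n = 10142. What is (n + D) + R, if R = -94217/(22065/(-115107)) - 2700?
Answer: 3174447573/7355 ≈ 4.3160e+5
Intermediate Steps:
D = -67342 (D = -127678 + 60336 = -67342)
R = 3595153573/7355 (R = -94217/(22065*(-1/115107)) - 2700 = -94217/(-7355/38369) - 2700 = -94217*(-38369/7355) - 2700 = 3615012073/7355 - 2700 = 3595153573/7355 ≈ 4.8880e+5)
(n + D) + R = (10142 - 67342) + 3595153573/7355 = -57200 + 3595153573/7355 = 3174447573/7355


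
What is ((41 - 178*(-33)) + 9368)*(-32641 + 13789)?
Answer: -288115116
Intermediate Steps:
((41 - 178*(-33)) + 9368)*(-32641 + 13789) = ((41 - 89*(-66)) + 9368)*(-18852) = ((41 + 5874) + 9368)*(-18852) = (5915 + 9368)*(-18852) = 15283*(-18852) = -288115116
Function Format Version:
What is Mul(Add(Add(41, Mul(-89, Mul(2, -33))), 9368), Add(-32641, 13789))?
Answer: -288115116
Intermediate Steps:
Mul(Add(Add(41, Mul(-89, Mul(2, -33))), 9368), Add(-32641, 13789)) = Mul(Add(Add(41, Mul(-89, -66)), 9368), -18852) = Mul(Add(Add(41, 5874), 9368), -18852) = Mul(Add(5915, 9368), -18852) = Mul(15283, -18852) = -288115116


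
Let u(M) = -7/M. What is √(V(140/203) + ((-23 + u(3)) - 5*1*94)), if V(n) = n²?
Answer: I*√3745578/87 ≈ 22.245*I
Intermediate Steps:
√(V(140/203) + ((-23 + u(3)) - 5*1*94)) = √((140/203)² + ((-23 - 7/3) - 5*1*94)) = √((140*(1/203))² + ((-23 - 7*⅓) - 5*94)) = √((20/29)² + ((-23 - 7/3) - 470)) = √(400/841 + (-76/3 - 470)) = √(400/841 - 1486/3) = √(-1248526/2523) = I*√3745578/87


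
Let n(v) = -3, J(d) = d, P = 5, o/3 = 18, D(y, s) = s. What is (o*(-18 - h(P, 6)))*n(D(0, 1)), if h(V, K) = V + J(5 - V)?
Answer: 3726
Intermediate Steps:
o = 54 (o = 3*18 = 54)
h(V, K) = 5 (h(V, K) = V + (5 - V) = 5)
(o*(-18 - h(P, 6)))*n(D(0, 1)) = (54*(-18 - 1*5))*(-3) = (54*(-18 - 5))*(-3) = (54*(-23))*(-3) = -1242*(-3) = 3726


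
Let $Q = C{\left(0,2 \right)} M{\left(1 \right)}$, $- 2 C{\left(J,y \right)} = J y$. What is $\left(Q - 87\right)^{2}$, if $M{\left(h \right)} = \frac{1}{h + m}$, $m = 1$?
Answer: $7569$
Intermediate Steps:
$M{\left(h \right)} = \frac{1}{1 + h}$ ($M{\left(h \right)} = \frac{1}{h + 1} = \frac{1}{1 + h}$)
$C{\left(J,y \right)} = - \frac{J y}{2}$
$Q = 0$ ($Q = \frac{\left(- \frac{1}{2}\right) 0 \cdot 2}{1 + 1} = \frac{0}{2} = 0 \cdot \frac{1}{2} = 0$)
$\left(Q - 87\right)^{2} = \left(0 - 87\right)^{2} = \left(-87\right)^{2} = 7569$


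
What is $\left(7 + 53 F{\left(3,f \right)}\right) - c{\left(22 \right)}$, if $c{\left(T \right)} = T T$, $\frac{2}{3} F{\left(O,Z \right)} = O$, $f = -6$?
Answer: $- \frac{477}{2} \approx -238.5$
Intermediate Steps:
$F{\left(O,Z \right)} = \frac{3 O}{2}$
$c{\left(T \right)} = T^{2}$
$\left(7 + 53 F{\left(3,f \right)}\right) - c{\left(22 \right)} = \left(7 + 53 \cdot \frac{3}{2} \cdot 3\right) - 22^{2} = \left(7 + 53 \cdot \frac{9}{2}\right) - 484 = \left(7 + \frac{477}{2}\right) - 484 = \frac{491}{2} - 484 = - \frac{477}{2}$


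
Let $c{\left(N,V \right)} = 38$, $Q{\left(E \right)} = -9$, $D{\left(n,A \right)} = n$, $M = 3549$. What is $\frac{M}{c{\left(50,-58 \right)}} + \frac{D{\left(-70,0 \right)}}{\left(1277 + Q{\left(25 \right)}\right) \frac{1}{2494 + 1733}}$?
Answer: $- \frac{842961}{6023} \approx -139.96$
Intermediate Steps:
$\frac{M}{c{\left(50,-58 \right)}} + \frac{D{\left(-70,0 \right)}}{\left(1277 + Q{\left(25 \right)}\right) \frac{1}{2494 + 1733}} = \frac{3549}{38} - \frac{70}{\left(1277 - 9\right) \frac{1}{2494 + 1733}} = 3549 \cdot \frac{1}{38} - \frac{70}{1268 \cdot \frac{1}{4227}} = \frac{3549}{38} - \frac{70}{1268 \cdot \frac{1}{4227}} = \frac{3549}{38} - \frac{70}{\frac{1268}{4227}} = \frac{3549}{38} - \frac{147945}{634} = - \frac{842961}{6023}$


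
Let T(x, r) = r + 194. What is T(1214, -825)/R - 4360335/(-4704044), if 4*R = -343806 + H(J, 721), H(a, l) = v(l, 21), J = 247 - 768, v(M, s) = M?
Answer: 1507838540531/1613886935740 ≈ 0.93429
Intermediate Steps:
T(x, r) = 194 + r
J = -521
H(a, l) = l
R = -343085/4 (R = (-343806 + 721)/4 = (1/4)*(-343085) = -343085/4 ≈ -85771.)
T(1214, -825)/R - 4360335/(-4704044) = (194 - 825)/(-343085/4) - 4360335/(-4704044) = -631*(-4/343085) - 4360335*(-1/4704044) = 2524/343085 + 4360335/4704044 = 1507838540531/1613886935740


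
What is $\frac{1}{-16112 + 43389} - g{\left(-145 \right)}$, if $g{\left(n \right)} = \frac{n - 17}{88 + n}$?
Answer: $- \frac{1472939}{518263} \approx -2.8421$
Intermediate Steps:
$g{\left(n \right)} = \frac{-17 + n}{88 + n}$
$\frac{1}{-16112 + 43389} - g{\left(-145 \right)} = \frac{1}{-16112 + 43389} - \frac{-17 - 145}{88 - 145} = \frac{1}{27277} - \frac{1}{-57} \left(-162\right) = \frac{1}{27277} - \left(- \frac{1}{57}\right) \left(-162\right) = \frac{1}{27277} - \frac{54}{19} = - \frac{1472939}{518263}$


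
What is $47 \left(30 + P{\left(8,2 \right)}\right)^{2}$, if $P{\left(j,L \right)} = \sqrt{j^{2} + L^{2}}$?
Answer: $45496 + 5640 \sqrt{17} \approx 68750.0$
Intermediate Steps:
$P{\left(j,L \right)} = \sqrt{L^{2} + j^{2}}$
$47 \left(30 + P{\left(8,2 \right)}\right)^{2} = 47 \left(30 + \sqrt{2^{2} + 8^{2}}\right)^{2} = 47 \left(30 + \sqrt{4 + 64}\right)^{2} = 47 \left(30 + \sqrt{68}\right)^{2} = 47 \left(30 + 2 \sqrt{17}\right)^{2}$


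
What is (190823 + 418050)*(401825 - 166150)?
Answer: 143496144275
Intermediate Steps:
(190823 + 418050)*(401825 - 166150) = 608873*235675 = 143496144275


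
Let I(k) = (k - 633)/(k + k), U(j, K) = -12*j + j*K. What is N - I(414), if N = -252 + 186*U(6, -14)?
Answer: -8077895/276 ≈ -29268.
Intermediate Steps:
U(j, K) = -12*j + K*j
I(k) = (-633 + k)/(2*k) (I(k) = (-633 + k)/((2*k)) = (-633 + k)*(1/(2*k)) = (-633 + k)/(2*k))
N = -29268 (N = -252 + 186*(6*(-12 - 14)) = -252 + 186*(6*(-26)) = -252 + 186*(-156) = -252 - 29016 = -29268)
N - I(414) = -29268 - (-633 + 414)/(2*414) = -29268 - (-219)/(2*414) = -29268 - 1*(-73/276) = -29268 + 73/276 = -8077895/276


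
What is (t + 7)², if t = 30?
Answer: 1369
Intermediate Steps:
(t + 7)² = (30 + 7)² = 37² = 1369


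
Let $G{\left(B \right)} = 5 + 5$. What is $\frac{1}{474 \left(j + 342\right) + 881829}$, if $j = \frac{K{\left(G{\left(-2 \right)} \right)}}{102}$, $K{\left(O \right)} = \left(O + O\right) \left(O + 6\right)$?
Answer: $\frac{17}{17772209} \approx 9.5655 \cdot 10^{-7}$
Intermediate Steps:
$G{\left(B \right)} = 10$
$K{\left(O \right)} = 2 O \left(6 + O\right)$
$j = \frac{160}{51}$ ($j = \frac{2 \cdot 10 \left(6 + 10\right)}{102} = 2 \cdot 10 \cdot 16 \cdot \frac{1}{102} = 320 \cdot \frac{1}{102} = \frac{160}{51} \approx 3.1373$)
$\frac{1}{474 \left(j + 342\right) + 881829} = \frac{1}{474 \left(\frac{160}{51} + 342\right) + 881829} = \frac{1}{474 \cdot \frac{17602}{51} + 881829} = \frac{1}{\frac{2781116}{17} + 881829} = \frac{1}{\frac{17772209}{17}} = \frac{17}{17772209}$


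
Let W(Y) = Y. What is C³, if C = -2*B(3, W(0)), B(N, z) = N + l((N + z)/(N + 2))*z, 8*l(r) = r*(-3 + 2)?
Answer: -216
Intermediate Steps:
l(r) = -r/8 (l(r) = (r*(-3 + 2))/8 = (r*(-1))/8 = (-r)/8 = -r/8)
B(N, z) = N - z*(N + z)/(8*(2 + N)) (B(N, z) = N + (-(N + z)/(8*(N + 2)))*z = N + (-(N + z)/(8*(2 + N)))*z = N - z*(N + z)/(8*(2 + N)))
C = -6 (C = -2*(3*(2 + 3) - ⅛*0*(3 + 0))/(2 + 3) = -2*(3*5 - ⅛*0*3)/5 = -2*(15 + 0)/5 = -2*15/5 = -2*3 = -6)
C³ = (-6)³ = -216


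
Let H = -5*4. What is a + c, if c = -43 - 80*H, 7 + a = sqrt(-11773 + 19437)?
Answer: 1550 + 4*sqrt(479) ≈ 1637.5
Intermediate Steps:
a = -7 + 4*sqrt(479) (a = -7 + sqrt(-11773 + 19437) = -7 + sqrt(7664) = -7 + 4*sqrt(479) ≈ 80.544)
H = -20
c = 1557 (c = -43 - 80*(-20) = -43 + 1600 = 1557)
a + c = (-7 + 4*sqrt(479)) + 1557 = 1550 + 4*sqrt(479)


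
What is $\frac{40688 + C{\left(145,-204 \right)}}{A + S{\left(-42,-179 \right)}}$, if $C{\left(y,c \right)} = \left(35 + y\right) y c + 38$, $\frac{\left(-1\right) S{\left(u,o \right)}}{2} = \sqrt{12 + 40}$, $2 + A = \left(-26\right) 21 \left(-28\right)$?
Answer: $- \frac{20191560191}{58415397} - \frac{5283674 \sqrt{13}}{58415397} \approx -345.98$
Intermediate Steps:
$A = 15286$ ($A = -2 + \left(-26\right) 21 \left(-28\right) = -2 - -15288 = -2 + 15288 = 15286$)
$S{\left(u,o \right)} = - 4 \sqrt{13}$ ($S{\left(u,o \right)} = - 2 \sqrt{12 + 40} = - 2 \sqrt{52} = - 2 \cdot 2 \sqrt{13} = - 4 \sqrt{13}$)
$C{\left(y,c \right)} = 38 + c y \left(35 + y\right)$ ($C{\left(y,c \right)} = y \left(35 + y\right) c + 38 = c y \left(35 + y\right) + 38 = 38 + c y \left(35 + y\right)$)
$\frac{40688 + C{\left(145,-204 \right)}}{A + S{\left(-42,-179 \right)}} = \frac{40688 + \left(38 - 204 \cdot 145^{2} + 35 \left(-204\right) 145\right)}{15286 - 4 \sqrt{13}} = \frac{40688 - 5324362}{15286 - 4 \sqrt{13}} = - \frac{5283674}{15286 - 4 \sqrt{13}}$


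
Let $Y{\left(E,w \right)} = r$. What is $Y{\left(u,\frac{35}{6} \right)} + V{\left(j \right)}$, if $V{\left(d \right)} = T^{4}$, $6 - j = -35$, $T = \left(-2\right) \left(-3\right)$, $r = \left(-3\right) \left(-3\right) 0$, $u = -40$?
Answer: $1296$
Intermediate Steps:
$r = 0$ ($r = 9 \cdot 0 = 0$)
$T = 6$
$Y{\left(E,w \right)} = 0$
$j = 41$ ($j = 6 - -35 = 6 + 35 = 41$)
$V{\left(d \right)} = 1296$ ($V{\left(d \right)} = 6^{4} = 1296$)
$Y{\left(u,\frac{35}{6} \right)} + V{\left(j \right)} = 0 + 1296 = 1296$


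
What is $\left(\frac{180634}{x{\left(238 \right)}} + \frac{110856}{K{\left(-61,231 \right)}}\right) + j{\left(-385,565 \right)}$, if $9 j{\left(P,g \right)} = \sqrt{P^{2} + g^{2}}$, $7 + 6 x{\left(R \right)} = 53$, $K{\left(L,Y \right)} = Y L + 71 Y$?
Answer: $\frac{209057218}{8855} + \frac{5 \sqrt{18698}}{9} \approx 23685.0$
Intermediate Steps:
$K{\left(L,Y \right)} = 71 Y + L Y$ ($K{\left(L,Y \right)} = L Y + 71 Y = 71 Y + L Y$)
$x{\left(R \right)} = \frac{23}{3}$ ($x{\left(R \right)} = - \frac{7}{6} + \frac{1}{6} \cdot 53 = - \frac{7}{6} + \frac{53}{6} = \frac{23}{3}$)
$j{\left(P,g \right)} = \frac{\sqrt{P^{2} + g^{2}}}{9}$
$\left(\frac{180634}{x{\left(238 \right)}} + \frac{110856}{K{\left(-61,231 \right)}}\right) + j{\left(-385,565 \right)} = \left(\frac{180634}{\frac{23}{3}} + \frac{110856}{231 \left(71 - 61\right)}\right) + \frac{\sqrt{\left(-385\right)^{2} + 565^{2}}}{9} = \left(180634 \cdot \frac{3}{23} + \frac{110856}{231 \cdot 10}\right) + \frac{\sqrt{148225 + 319225}}{9} = \left(\frac{541902}{23} + \frac{110856}{2310}\right) + \frac{\sqrt{467450}}{9} = \left(\frac{541902}{23} + 110856 \cdot \frac{1}{2310}\right) + \frac{5 \sqrt{18698}}{9} = \left(\frac{541902}{23} + \frac{18476}{385}\right) + \frac{5 \sqrt{18698}}{9} = \frac{209057218}{8855} + \frac{5 \sqrt{18698}}{9}$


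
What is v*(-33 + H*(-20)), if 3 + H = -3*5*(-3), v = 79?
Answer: -68967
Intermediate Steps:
H = 42 (H = -3 - 3*5*(-3) = -3 - 15*(-3) = -3 + 45 = 42)
v*(-33 + H*(-20)) = 79*(-33 + 42*(-20)) = 79*(-33 - 840) = 79*(-873) = -68967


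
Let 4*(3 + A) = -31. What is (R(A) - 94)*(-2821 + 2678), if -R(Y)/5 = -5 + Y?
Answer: 8723/4 ≈ 2180.8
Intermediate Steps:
A = -43/4 (A = -3 + (1/4)*(-31) = -3 - 31/4 = -43/4 ≈ -10.750)
R(Y) = 25 - 5*Y (R(Y) = -5*(-5 + Y) = 25 - 5*Y)
(R(A) - 94)*(-2821 + 2678) = ((25 - 5*(-43/4)) - 94)*(-2821 + 2678) = ((25 + 215/4) - 94)*(-143) = (315/4 - 94)*(-143) = -61/4*(-143) = 8723/4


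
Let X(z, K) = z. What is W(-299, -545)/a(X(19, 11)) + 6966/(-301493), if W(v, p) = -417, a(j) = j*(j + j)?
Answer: -130752033/217677946 ≈ -0.60067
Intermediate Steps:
a(j) = 2*j² (a(j) = j*(2*j) = 2*j²)
W(-299, -545)/a(X(19, 11)) + 6966/(-301493) = -417/(2*19²) + 6966/(-301493) = -417/(2*361) + 6966*(-1/301493) = -417/722 - 6966/301493 = -130752033/217677946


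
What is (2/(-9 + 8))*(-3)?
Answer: 6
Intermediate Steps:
(2/(-9 + 8))*(-3) = (2/(-1))*(-3) = (2*(-1))*(-3) = -2*(-3) = 6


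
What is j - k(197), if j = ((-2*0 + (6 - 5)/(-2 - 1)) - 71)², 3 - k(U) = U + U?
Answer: 49315/9 ≈ 5479.4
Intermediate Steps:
k(U) = 3 - 2*U (k(U) = 3 - (U + U) = 3 - 2*U)
j = 45796/9 (j = ((0 + 1/(-3)) - 71)² = ((0 + 1*(-⅓)) - 71)² = ((0 - ⅓) - 71)² = (-⅓ - 71)² = (-214/3)² = 45796/9 ≈ 5088.4)
j - k(197) = 45796/9 - (3 - 2*197) = 45796/9 - (3 - 394) = 45796/9 - 1*(-391) = 45796/9 + 391 = 49315/9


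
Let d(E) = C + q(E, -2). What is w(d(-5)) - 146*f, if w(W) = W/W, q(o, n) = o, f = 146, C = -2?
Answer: -21315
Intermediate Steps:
d(E) = -2 + E
w(W) = 1
w(d(-5)) - 146*f = 1 - 146*146 = 1 - 21316 = -21315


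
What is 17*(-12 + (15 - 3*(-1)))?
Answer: 102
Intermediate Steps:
17*(-12 + (15 - 3*(-1))) = 17*(-12 + (15 + 3)) = 17*(-12 + 18) = 17*6 = 102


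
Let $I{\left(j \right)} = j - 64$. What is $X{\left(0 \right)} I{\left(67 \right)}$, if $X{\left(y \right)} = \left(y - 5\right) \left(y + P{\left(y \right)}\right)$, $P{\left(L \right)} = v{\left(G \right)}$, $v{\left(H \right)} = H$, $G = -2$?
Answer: $30$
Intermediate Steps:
$P{\left(L \right)} = -2$
$I{\left(j \right)} = -64 + j$
$X{\left(y \right)} = \left(-5 + y\right) \left(-2 + y\right)$ ($X{\left(y \right)} = \left(y - 5\right) \left(y - 2\right) = \left(-5 + y\right) \left(-2 + y\right)$)
$X{\left(0 \right)} I{\left(67 \right)} = \left(10 + 0^{2} - 0\right) \left(-64 + 67\right) = \left(10 + 0 + 0\right) 3 = 10 \cdot 3 = 30$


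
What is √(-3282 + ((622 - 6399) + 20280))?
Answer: 7*√229 ≈ 105.93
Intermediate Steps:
√(-3282 + ((622 - 6399) + 20280)) = √(-3282 + (-5777 + 20280)) = √(-3282 + 14503) = √11221 = 7*√229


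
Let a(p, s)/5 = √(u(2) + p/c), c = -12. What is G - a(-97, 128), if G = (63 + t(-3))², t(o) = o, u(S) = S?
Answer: 3600 - 55*√3/6 ≈ 3584.1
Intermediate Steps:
G = 3600 (G = (63 - 3)² = 60² = 3600)
a(p, s) = 5*√(2 - p/12) (a(p, s) = 5*√(2 + p/(-12)) = 5*√(2 + p*(-1/12)) = 5*√(2 - p/12))
G - a(-97, 128) = 3600 - 5*√(72 - 3*(-97))/6 = 3600 - 5*√(72 + 291)/6 = 3600 - 5*√363/6 = 3600 - 5*11*√3/6 = 3600 - 55*√3/6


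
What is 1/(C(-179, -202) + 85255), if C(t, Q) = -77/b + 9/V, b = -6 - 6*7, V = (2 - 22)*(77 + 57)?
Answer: 16080/1370926141 ≈ 1.1729e-5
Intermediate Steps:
V = -2680 (V = -20*134 = -2680)
b = -48 (b = -6 - 42 = -48)
C(t, Q) = 25741/16080 (C(t, Q) = -77/(-48) + 9/(-2680) = -77*(-1/48) + 9*(-1/2680) = 77/48 - 9/2680 = 25741/16080)
1/(C(-179, -202) + 85255) = 1/(25741/16080 + 85255) = 1/(1370926141/16080) = 16080/1370926141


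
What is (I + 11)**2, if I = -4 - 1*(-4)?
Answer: 121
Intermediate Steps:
I = 0 (I = -4 + 4 = 0)
(I + 11)**2 = (0 + 11)**2 = 11**2 = 121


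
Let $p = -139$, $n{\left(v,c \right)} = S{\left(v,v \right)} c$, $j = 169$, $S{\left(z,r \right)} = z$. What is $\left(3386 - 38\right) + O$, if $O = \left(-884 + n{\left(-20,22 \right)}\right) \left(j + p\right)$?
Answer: $-36372$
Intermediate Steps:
$n{\left(v,c \right)} = c v$ ($n{\left(v,c \right)} = v c = c v$)
$O = -39720$ ($O = \left(-884 + 22 \left(-20\right)\right) \left(169 - 139\right) = \left(-884 - 440\right) 30 = \left(-1324\right) 30 = -39720$)
$\left(3386 - 38\right) + O = \left(3386 - 38\right) - 39720 = 3348 - 39720 = -36372$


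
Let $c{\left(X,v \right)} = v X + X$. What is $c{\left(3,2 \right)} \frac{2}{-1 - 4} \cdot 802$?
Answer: $- \frac{14436}{5} \approx -2887.2$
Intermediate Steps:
$c{\left(X,v \right)} = X + X v$ ($c{\left(X,v \right)} = X v + X = X + X v$)
$c{\left(3,2 \right)} \frac{2}{-1 - 4} \cdot 802 = 3 \left(1 + 2\right) \frac{2}{-1 - 4} \cdot 802 = 3 \cdot 3 \frac{2}{-5} \cdot 802 = 9 \cdot 2 \left(- \frac{1}{5}\right) 802 = 9 \left(- \frac{2}{5}\right) 802 = \left(- \frac{18}{5}\right) 802 = - \frac{14436}{5}$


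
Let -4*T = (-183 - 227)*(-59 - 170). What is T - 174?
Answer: -47293/2 ≈ -23647.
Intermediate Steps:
T = -46945/2 (T = -(-183 - 227)*(-59 - 170)/4 = -(-205)*(-229)/2 = -¼*93890 = -46945/2 ≈ -23473.)
T - 174 = -46945/2 - 174 = -47293/2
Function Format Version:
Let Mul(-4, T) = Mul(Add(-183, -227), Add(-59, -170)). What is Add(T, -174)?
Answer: Rational(-47293, 2) ≈ -23647.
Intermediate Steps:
T = Rational(-46945, 2) (T = Mul(Rational(-1, 4), Mul(Add(-183, -227), Add(-59, -170))) = Mul(Rational(-1, 4), Mul(-410, -229)) = Mul(Rational(-1, 4), 93890) = Rational(-46945, 2) ≈ -23473.)
Add(T, -174) = Add(Rational(-46945, 2), -174) = Rational(-47293, 2)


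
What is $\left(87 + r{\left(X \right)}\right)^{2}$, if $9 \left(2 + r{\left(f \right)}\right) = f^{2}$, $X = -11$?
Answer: $\frac{784996}{81} \approx 9691.3$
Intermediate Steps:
$r{\left(f \right)} = -2 + \frac{f^{2}}{9}$
$\left(87 + r{\left(X \right)}\right)^{2} = \left(87 - \left(2 - \frac{\left(-11\right)^{2}}{9}\right)\right)^{2} = \left(87 + \left(-2 + \frac{1}{9} \cdot 121\right)\right)^{2} = \left(87 + \left(-2 + \frac{121}{9}\right)\right)^{2} = \left(87 + \frac{103}{9}\right)^{2} = \left(\frac{886}{9}\right)^{2} = \frac{784996}{81}$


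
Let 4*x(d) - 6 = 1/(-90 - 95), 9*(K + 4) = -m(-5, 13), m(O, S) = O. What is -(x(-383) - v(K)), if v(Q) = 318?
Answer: 234211/740 ≈ 316.50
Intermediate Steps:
K = -31/9 (K = -4 + (-1*(-5))/9 = -4 + (⅑)*5 = -4 + 5/9 = -31/9 ≈ -3.4444)
x(d) = 1109/740 (x(d) = 3/2 + 1/(4*(-90 - 95)) = 3/2 + (¼)/(-185) = 3/2 + (¼)*(-1/185) = 3/2 - 1/740 = 1109/740)
-(x(-383) - v(K)) = -(1109/740 - 1*318) = -(1109/740 - 318) = -1*(-234211/740) = 234211/740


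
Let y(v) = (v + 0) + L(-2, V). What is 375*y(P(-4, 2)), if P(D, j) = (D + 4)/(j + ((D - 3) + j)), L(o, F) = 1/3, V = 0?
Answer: 125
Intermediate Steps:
L(o, F) = ⅓
P(D, j) = (4 + D)/(-3 + D + 2*j) (P(D, j) = (4 + D)/(j + ((-3 + D) + j)) = (4 + D)/(j + (-3 + D + j)) = (4 + D)/(-3 + D + 2*j))
y(v) = ⅓ + v (y(v) = (v + 0) + ⅓ = v + ⅓ = ⅓ + v)
375*y(P(-4, 2)) = 375*(⅓ + (4 - 4)/(-3 - 4 + 2*2)) = 375*(⅓ + 0/(-3 - 4 + 4)) = 375*(⅓ + 0/(-3)) = 375*(⅓ - ⅓*0) = 375*(⅓ + 0) = 375*(⅓) = 125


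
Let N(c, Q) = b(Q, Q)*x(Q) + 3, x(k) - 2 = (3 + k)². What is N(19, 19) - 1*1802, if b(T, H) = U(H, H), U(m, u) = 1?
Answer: -1313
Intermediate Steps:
b(T, H) = 1
x(k) = 2 + (3 + k)²
N(c, Q) = 5 + (3 + Q)² (N(c, Q) = 1*(2 + (3 + Q)²) + 3 = (2 + (3 + Q)²) + 3 = 5 + (3 + Q)²)
N(19, 19) - 1*1802 = (5 + (3 + 19)²) - 1*1802 = (5 + 22²) - 1802 = (5 + 484) - 1802 = 489 - 1802 = -1313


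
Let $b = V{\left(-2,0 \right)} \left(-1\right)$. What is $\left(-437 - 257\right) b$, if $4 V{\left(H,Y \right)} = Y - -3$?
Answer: $\frac{1041}{2} \approx 520.5$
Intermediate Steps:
$V{\left(H,Y \right)} = \frac{3}{4} + \frac{Y}{4}$ ($V{\left(H,Y \right)} = \frac{Y - -3}{4} = \frac{Y + 3}{4} = \frac{3 + Y}{4} = \frac{3}{4} + \frac{Y}{4}$)
$b = - \frac{3}{4}$ ($b = \left(\frac{3}{4} + \frac{1}{4} \cdot 0\right) \left(-1\right) = \left(\frac{3}{4} + 0\right) \left(-1\right) = \frac{3}{4} \left(-1\right) = - \frac{3}{4} \approx -0.75$)
$\left(-437 - 257\right) b = \left(-437 - 257\right) \left(- \frac{3}{4}\right) = \left(-694\right) \left(- \frac{3}{4}\right) = \frac{1041}{2}$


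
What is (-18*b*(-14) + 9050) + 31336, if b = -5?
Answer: 39126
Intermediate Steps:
(-18*b*(-14) + 9050) + 31336 = (-18*(-5)*(-14) + 9050) + 31336 = (90*(-14) + 9050) + 31336 = (-1260 + 9050) + 31336 = 7790 + 31336 = 39126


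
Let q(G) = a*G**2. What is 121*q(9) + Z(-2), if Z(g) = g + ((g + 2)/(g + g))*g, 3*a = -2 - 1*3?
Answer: -16337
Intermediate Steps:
a = -5/3 (a = (-2 - 1*3)/3 = (-2 - 3)/3 = (1/3)*(-5) = -5/3 ≈ -1.6667)
q(G) = -5*G**2/3
Z(g) = 1 + 3*g/2 (Z(g) = g + ((2 + g)/((2*g)))*g = g + ((2 + g)*(1/(2*g)))*g = g + ((2 + g)/(2*g))*g = g + (1 + g/2) = 1 + 3*g/2)
121*q(9) + Z(-2) = 121*(-5/3*9**2) + (1 + (3/2)*(-2)) = 121*(-5/3*81) + (1 - 3) = 121*(-135) - 2 = -16335 - 2 = -16337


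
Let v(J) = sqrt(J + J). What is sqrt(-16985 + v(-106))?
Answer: sqrt(-16985 + 2*I*sqrt(53)) ≈ 0.0559 + 130.33*I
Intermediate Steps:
v(J) = sqrt(2)*sqrt(J) (v(J) = sqrt(2*J) = sqrt(2)*sqrt(J))
sqrt(-16985 + v(-106)) = sqrt(-16985 + sqrt(2)*sqrt(-106)) = sqrt(-16985 + sqrt(2)*(I*sqrt(106))) = sqrt(-16985 + 2*I*sqrt(53))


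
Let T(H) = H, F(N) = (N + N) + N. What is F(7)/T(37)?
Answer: 21/37 ≈ 0.56757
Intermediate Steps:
F(N) = 3*N (F(N) = 2*N + N = 3*N)
F(7)/T(37) = (3*7)/37 = 21*(1/37) = 21/37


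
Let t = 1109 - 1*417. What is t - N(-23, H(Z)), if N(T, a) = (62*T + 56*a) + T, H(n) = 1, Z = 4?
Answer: 2085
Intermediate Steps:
t = 692 (t = 1109 - 417 = 692)
N(T, a) = 56*a + 63*T (N(T, a) = (56*a + 62*T) + T = 56*a + 63*T)
t - N(-23, H(Z)) = 692 - (56*1 + 63*(-23)) = 692 - (56 - 1449) = 692 - 1*(-1393) = 692 + 1393 = 2085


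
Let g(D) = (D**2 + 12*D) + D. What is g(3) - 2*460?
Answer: -872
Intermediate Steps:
g(D) = D**2 + 13*D
g(3) - 2*460 = 3*(13 + 3) - 2*460 = 3*16 - 920 = 48 - 920 = -872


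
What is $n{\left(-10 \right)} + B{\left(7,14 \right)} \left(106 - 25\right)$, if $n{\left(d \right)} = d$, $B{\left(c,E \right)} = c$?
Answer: $557$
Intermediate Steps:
$n{\left(-10 \right)} + B{\left(7,14 \right)} \left(106 - 25\right) = -10 + 7 \left(106 - 25\right) = -10 + 7 \cdot 81 = -10 + 567 = 557$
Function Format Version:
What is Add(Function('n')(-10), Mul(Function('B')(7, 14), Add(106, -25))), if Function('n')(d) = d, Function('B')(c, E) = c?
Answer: 557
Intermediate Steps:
Add(Function('n')(-10), Mul(Function('B')(7, 14), Add(106, -25))) = Add(-10, Mul(7, Add(106, -25))) = Add(-10, Mul(7, 81)) = Add(-10, 567) = 557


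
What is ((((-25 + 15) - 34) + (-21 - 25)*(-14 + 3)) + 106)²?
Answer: 322624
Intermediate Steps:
((((-25 + 15) - 34) + (-21 - 25)*(-14 + 3)) + 106)² = (((-10 - 34) - 46*(-11)) + 106)² = ((-44 + 506) + 106)² = (462 + 106)² = 568² = 322624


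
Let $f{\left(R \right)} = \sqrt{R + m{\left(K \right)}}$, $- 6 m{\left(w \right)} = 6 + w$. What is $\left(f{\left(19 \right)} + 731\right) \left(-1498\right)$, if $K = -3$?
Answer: $-1095038 - 749 \sqrt{74} \approx -1.1015 \cdot 10^{6}$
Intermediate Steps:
$m{\left(w \right)} = -1 - \frac{w}{6}$ ($m{\left(w \right)} = - \frac{6 + w}{6} = -1 - \frac{w}{6}$)
$f{\left(R \right)} = \sqrt{- \frac{1}{2} + R}$ ($f{\left(R \right)} = \sqrt{R - \frac{1}{2}} = \sqrt{- \frac{1}{2} + R}$)
$\left(f{\left(19 \right)} + 731\right) \left(-1498\right) = \left(\frac{\sqrt{-2 + 4 \cdot 19}}{2} + 731\right) \left(-1498\right) = \left(\frac{\sqrt{-2 + 76}}{2} + 731\right) \left(-1498\right) = \left(\frac{\sqrt{74}}{2} + 731\right) \left(-1498\right) = \left(731 + \frac{\sqrt{74}}{2}\right) \left(-1498\right) = -1095038 - 749 \sqrt{74}$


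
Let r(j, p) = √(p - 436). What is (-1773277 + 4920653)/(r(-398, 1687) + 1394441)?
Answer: 2194415068408/972232850615 - 4721064*√139/972232850615 ≈ 2.2570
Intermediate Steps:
r(j, p) = √(-436 + p)
(-1773277 + 4920653)/(r(-398, 1687) + 1394441) = (-1773277 + 4920653)/(√(-436 + 1687) + 1394441) = 3147376/(√1251 + 1394441) = 3147376/(3*√139 + 1394441) = 3147376/(1394441 + 3*√139)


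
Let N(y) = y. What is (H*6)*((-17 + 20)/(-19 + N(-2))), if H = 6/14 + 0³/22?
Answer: -18/49 ≈ -0.36735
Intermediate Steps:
H = 3/7 (H = 6*(1/14) + 0*(1/22) = 3/7 + 0 = 3/7 ≈ 0.42857)
(H*6)*((-17 + 20)/(-19 + N(-2))) = ((3/7)*6)*((-17 + 20)/(-19 - 2)) = 18*(3/(-21))/7 = 18*(3*(-1/21))/7 = (18/7)*(-⅐) = -18/49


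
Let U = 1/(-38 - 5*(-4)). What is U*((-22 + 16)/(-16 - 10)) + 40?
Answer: 3119/78 ≈ 39.987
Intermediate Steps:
U = -1/18 (U = 1/(-38 + 20) = 1/(-18) = -1/18 ≈ -0.055556)
U*((-22 + 16)/(-16 - 10)) + 40 = -(-22 + 16)/(18*(-16 - 10)) + 40 = -(-1)/(3*(-26)) + 40 = -(-1)*(-1)/(3*26) + 40 = -1/18*3/13 + 40 = -1/78 + 40 = 3119/78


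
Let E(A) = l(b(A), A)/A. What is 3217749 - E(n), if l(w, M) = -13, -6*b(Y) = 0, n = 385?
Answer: 1238833378/385 ≈ 3.2177e+6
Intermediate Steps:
b(Y) = 0 (b(Y) = -⅙*0 = 0)
E(A) = -13/A
3217749 - E(n) = 3217749 - (-13)/385 = 3217749 - 1*(-13/385) = 3217749 + 13/385 = 1238833378/385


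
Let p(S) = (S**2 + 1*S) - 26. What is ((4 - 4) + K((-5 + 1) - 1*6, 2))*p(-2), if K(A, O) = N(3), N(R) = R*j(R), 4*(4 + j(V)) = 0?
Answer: 288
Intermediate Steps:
p(S) = -26 + S + S**2 (p(S) = (S**2 + S) - 26 = (S + S**2) - 26 = -26 + S + S**2)
j(V) = -4 (j(V) = -4 + (1/4)*0 = -4 + 0 = -4)
N(R) = -4*R (N(R) = R*(-4) = -4*R)
K(A, O) = -12 (K(A, O) = -4*3 = -12)
((4 - 4) + K((-5 + 1) - 1*6, 2))*p(-2) = ((4 - 4) - 12)*(-26 - 2 + (-2)**2) = (0 - 12)*(-26 - 2 + 4) = -12*(-24) = 288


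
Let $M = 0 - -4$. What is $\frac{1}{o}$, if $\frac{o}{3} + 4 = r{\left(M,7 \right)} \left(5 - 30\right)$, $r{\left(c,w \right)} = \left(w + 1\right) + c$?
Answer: $- \frac{1}{912} \approx -0.0010965$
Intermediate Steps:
$M = 4$ ($M = 0 + 4 = 4$)
$r{\left(c,w \right)} = 1 + c + w$ ($r{\left(c,w \right)} = \left(1 + w\right) + c = 1 + c + w$)
$o = -912$ ($o = -12 + 3 \left(1 + 4 + 7\right) \left(5 - 30\right) = -12 + 3 \cdot 12 \left(-25\right) = -12 + 3 \left(-300\right) = -12 - 900 = -912$)
$\frac{1}{o} = \frac{1}{-912} = - \frac{1}{912}$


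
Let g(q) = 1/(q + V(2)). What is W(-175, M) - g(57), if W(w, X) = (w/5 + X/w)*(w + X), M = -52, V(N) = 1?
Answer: 79956943/10150 ≈ 7877.5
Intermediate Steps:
g(q) = 1/(1 + q) (g(q) = 1/(q + 1) = 1/(1 + q))
W(w, X) = (X + w)*(w/5 + X/w) (W(w, X) = (w*(1/5) + X/w)*(X + w) = (w/5 + X/w)*(X + w) = (X + w)*(w/5 + X/w))
W(-175, M) - g(57) = (-52 + (1/5)*(-175)**2 + (-52)**2/(-175) + (1/5)*(-52)*(-175)) - 1/(1 + 57) = (-52 + (1/5)*30625 + 2704*(-1/175) + 1820) - 1/58 = (-52 + 6125 - 2704/175 + 1820) - 1*1/58 = 1378571/175 - 1/58 = 79956943/10150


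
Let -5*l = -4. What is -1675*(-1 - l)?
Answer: 3015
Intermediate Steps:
l = 4/5 (l = -1/5*(-4) = 4/5 ≈ 0.80000)
-1675*(-1 - l) = -1675*(-1 - 1*4/5) = -1675*(-1 - 4/5) = -1675*(-9/5) = 3015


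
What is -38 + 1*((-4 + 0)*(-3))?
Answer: -26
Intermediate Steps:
-38 + 1*((-4 + 0)*(-3)) = -38 + 1*(-4*(-3)) = -38 + 1*12 = -38 + 12 = -26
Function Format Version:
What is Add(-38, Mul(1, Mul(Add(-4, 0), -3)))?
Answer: -26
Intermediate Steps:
Add(-38, Mul(1, Mul(Add(-4, 0), -3))) = Add(-38, Mul(1, Mul(-4, -3))) = Add(-38, Mul(1, 12)) = Add(-38, 12) = -26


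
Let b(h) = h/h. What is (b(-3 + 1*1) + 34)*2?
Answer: 70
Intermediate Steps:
b(h) = 1
(b(-3 + 1*1) + 34)*2 = (1 + 34)*2 = 35*2 = 70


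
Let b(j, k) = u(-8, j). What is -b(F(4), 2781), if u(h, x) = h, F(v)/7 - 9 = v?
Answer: 8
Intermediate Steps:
F(v) = 63 + 7*v
b(j, k) = -8
-b(F(4), 2781) = -1*(-8) = 8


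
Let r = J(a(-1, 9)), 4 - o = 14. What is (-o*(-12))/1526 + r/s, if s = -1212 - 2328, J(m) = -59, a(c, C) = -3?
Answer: -2837/45780 ≈ -0.061970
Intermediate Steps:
o = -10 (o = 4 - 1*14 = 4 - 14 = -10)
s = -3540
r = -59
(-o*(-12))/1526 + r/s = (-1*(-10)*(-12))/1526 - 59/(-3540) = (10*(-12))*(1/1526) - 59*(-1/3540) = -120*1/1526 + 1/60 = -60/763 + 1/60 = -2837/45780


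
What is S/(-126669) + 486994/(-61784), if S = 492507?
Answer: -15352682579/1304352916 ≈ -11.770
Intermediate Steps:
S/(-126669) + 486994/(-61784) = 492507/(-126669) + 486994/(-61784) = 492507*(-1/126669) + 486994*(-1/61784) = -164169/42223 - 243497/30892 = -15352682579/1304352916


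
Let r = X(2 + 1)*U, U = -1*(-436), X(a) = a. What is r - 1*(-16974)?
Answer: 18282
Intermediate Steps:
U = 436
r = 1308 (r = (2 + 1)*436 = 3*436 = 1308)
r - 1*(-16974) = 1308 - 1*(-16974) = 1308 + 16974 = 18282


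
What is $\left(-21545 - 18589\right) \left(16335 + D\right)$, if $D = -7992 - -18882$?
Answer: $-1092648150$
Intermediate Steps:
$D = 10890$ ($D = -7992 + 18882 = 10890$)
$\left(-21545 - 18589\right) \left(16335 + D\right) = \left(-21545 - 18589\right) \left(16335 + 10890\right) = \left(-40134\right) 27225 = -1092648150$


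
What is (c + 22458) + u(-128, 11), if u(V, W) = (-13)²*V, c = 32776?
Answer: 33602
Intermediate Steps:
u(V, W) = 169*V
(c + 22458) + u(-128, 11) = (32776 + 22458) + 169*(-128) = 55234 - 21632 = 33602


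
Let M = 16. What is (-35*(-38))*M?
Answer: 21280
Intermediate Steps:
(-35*(-38))*M = -35*(-38)*16 = 1330*16 = 21280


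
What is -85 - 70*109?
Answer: -7715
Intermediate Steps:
-85 - 70*109 = -85 - 7630 = -7715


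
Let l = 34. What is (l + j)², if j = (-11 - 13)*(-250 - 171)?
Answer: 102779044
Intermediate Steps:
j = 10104 (j = -24*(-421) = 10104)
(l + j)² = (34 + 10104)² = 10138² = 102779044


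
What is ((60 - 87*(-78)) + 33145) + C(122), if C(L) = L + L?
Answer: 40235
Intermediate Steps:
C(L) = 2*L
((60 - 87*(-78)) + 33145) + C(122) = ((60 - 87*(-78)) + 33145) + 2*122 = ((60 + 6786) + 33145) + 244 = (6846 + 33145) + 244 = 39991 + 244 = 40235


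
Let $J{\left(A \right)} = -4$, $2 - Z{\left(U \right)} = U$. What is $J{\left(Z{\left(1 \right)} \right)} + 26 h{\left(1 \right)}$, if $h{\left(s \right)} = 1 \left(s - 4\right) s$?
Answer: $-82$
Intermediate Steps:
$Z{\left(U \right)} = 2 - U$
$h{\left(s \right)} = s \left(-4 + s\right)$ ($h{\left(s \right)} = 1 \left(s - 4\right) s = 1 \left(-4 + s\right) s = \left(-4 + s\right) s = s \left(-4 + s\right)$)
$J{\left(Z{\left(1 \right)} \right)} + 26 h{\left(1 \right)} = -4 + 26 \cdot 1 \left(-4 + 1\right) = -4 + 26 \cdot 1 \left(-3\right) = -4 + 26 \left(-3\right) = -4 - 78 = -82$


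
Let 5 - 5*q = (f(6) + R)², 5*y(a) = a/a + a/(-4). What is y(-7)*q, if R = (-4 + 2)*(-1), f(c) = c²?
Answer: -15829/100 ≈ -158.29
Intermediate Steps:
R = 2 (R = -2*(-1) = 2)
y(a) = ⅕ - a/20 (y(a) = (a/a + a/(-4))/5 = (1 + a*(-¼))/5 = (1 - a/4)/5 = ⅕ - a/20)
q = -1439/5 (q = 1 - (6² + 2)²/5 = 1 - (36 + 2)²/5 = 1 - ⅕*38² = 1 - ⅕*1444 = 1 - 1444/5 = -1439/5 ≈ -287.80)
y(-7)*q = (⅕ - 1/20*(-7))*(-1439/5) = (⅕ + 7/20)*(-1439/5) = (11/20)*(-1439/5) = -15829/100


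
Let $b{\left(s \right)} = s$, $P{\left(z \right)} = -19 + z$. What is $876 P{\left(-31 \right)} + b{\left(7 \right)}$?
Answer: $-43793$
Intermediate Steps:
$876 P{\left(-31 \right)} + b{\left(7 \right)} = 876 \left(-19 - 31\right) + 7 = 876 \left(-50\right) + 7 = -43800 + 7 = -43793$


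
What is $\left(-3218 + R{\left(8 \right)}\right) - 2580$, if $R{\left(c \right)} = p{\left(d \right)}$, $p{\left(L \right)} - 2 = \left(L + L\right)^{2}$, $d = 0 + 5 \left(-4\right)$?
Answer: $-4196$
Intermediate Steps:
$d = -20$ ($d = 0 - 20 = -20$)
$p{\left(L \right)} = 2 + 4 L^{2}$ ($p{\left(L \right)} = 2 + \left(L + L\right)^{2} = 2 + \left(2 L\right)^{2} = 2 + 4 L^{2}$)
$R{\left(c \right)} = 1602$ ($R{\left(c \right)} = 2 + 4 \left(-20\right)^{2} = 2 + 4 \cdot 400 = 2 + 1600 = 1602$)
$\left(-3218 + R{\left(8 \right)}\right) - 2580 = \left(-3218 + 1602\right) - 2580 = -1616 - 2580 = -4196$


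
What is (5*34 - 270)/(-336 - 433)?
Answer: 100/769 ≈ 0.13004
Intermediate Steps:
(5*34 - 270)/(-336 - 433) = (170 - 270)/(-769) = -100*(-1/769) = 100/769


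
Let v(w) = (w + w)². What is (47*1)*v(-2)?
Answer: 752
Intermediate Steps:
v(w) = 4*w² (v(w) = (2*w)² = 4*w²)
(47*1)*v(-2) = (47*1)*(4*(-2)²) = 47*(4*4) = 47*16 = 752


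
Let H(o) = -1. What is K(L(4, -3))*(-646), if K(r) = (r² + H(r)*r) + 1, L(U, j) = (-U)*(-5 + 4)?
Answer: -8398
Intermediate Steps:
L(U, j) = U (L(U, j) = -U*(-1) = U)
K(r) = 1 + r² - r (K(r) = (r² - r) + 1 = 1 + r² - r)
K(L(4, -3))*(-646) = (1 + 4² - 1*4)*(-646) = (1 + 16 - 4)*(-646) = 13*(-646) = -8398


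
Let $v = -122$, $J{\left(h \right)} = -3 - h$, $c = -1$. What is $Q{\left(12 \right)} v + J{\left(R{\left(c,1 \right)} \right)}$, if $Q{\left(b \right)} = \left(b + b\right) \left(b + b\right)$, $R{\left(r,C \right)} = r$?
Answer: $-70274$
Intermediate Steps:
$Q{\left(b \right)} = 4 b^{2}$ ($Q{\left(b \right)} = 2 b 2 b = 4 b^{2}$)
$Q{\left(12 \right)} v + J{\left(R{\left(c,1 \right)} \right)} = 4 \cdot 12^{2} \left(-122\right) - 2 = 4 \cdot 144 \left(-122\right) + \left(-3 + 1\right) = 576 \left(-122\right) - 2 = -70272 - 2 = -70274$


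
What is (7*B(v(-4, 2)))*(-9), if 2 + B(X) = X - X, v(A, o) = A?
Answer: 126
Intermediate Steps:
B(X) = -2 (B(X) = -2 + (X - X) = -2 + 0 = -2)
(7*B(v(-4, 2)))*(-9) = (7*(-2))*(-9) = -14*(-9) = 126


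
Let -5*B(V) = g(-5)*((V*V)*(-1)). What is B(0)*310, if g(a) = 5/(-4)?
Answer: 0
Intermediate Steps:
g(a) = -5/4 (g(a) = 5*(-¼) = -5/4)
B(V) = -V²/4 (B(V) = -(-1)*(V*V)*(-1)/4 = -(-1)*V²*(-1)/4 = -(-1)*(-V²)/4 = -V²/4)
B(0)*310 = -¼*0²*310 = -¼*0*310 = 0*310 = 0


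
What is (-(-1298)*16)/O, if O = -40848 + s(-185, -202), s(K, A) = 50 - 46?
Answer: -5192/10211 ≈ -0.50847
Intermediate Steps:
s(K, A) = 4
O = -40844 (O = -40848 + 4 = -40844)
(-(-1298)*16)/O = -(-1298)*16/(-40844) = -1*(-20768)*(-1/40844) = 20768*(-1/40844) = -5192/10211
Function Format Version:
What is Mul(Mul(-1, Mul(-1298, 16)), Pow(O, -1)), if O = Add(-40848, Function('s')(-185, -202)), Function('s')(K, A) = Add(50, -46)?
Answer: Rational(-5192, 10211) ≈ -0.50847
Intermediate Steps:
Function('s')(K, A) = 4
O = -40844 (O = Add(-40848, 4) = -40844)
Mul(Mul(-1, Mul(-1298, 16)), Pow(O, -1)) = Mul(Mul(-1, Mul(-1298, 16)), Pow(-40844, -1)) = Mul(Mul(-1, -20768), Rational(-1, 40844)) = Mul(20768, Rational(-1, 40844)) = Rational(-5192, 10211)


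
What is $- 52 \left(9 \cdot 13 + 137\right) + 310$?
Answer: $-12898$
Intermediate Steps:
$- 52 \left(9 \cdot 13 + 137\right) + 310 = - 52 \left(117 + 137\right) + 310 = \left(-52\right) 254 + 310 = -13208 + 310 = -12898$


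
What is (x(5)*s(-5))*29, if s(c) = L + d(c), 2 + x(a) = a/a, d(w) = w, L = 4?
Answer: 29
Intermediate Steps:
x(a) = -1 (x(a) = -2 + a/a = -2 + 1 = -1)
s(c) = 4 + c
(x(5)*s(-5))*29 = -(4 - 5)*29 = -1*(-1)*29 = 1*29 = 29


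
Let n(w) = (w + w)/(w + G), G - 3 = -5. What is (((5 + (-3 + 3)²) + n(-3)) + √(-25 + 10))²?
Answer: 586/25 + 62*I*√15/5 ≈ 23.44 + 48.025*I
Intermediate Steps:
G = -2 (G = 3 - 5 = -2)
n(w) = 2*w/(-2 + w) (n(w) = (w + w)/(w - 2) = (2*w)/(-2 + w) = 2*w/(-2 + w))
(((5 + (-3 + 3)²) + n(-3)) + √(-25 + 10))² = (((5 + (-3 + 3)²) + 2*(-3)/(-2 - 3)) + √(-25 + 10))² = (((5 + 0²) + 2*(-3)/(-5)) + √(-15))² = (((5 + 0) + 2*(-3)*(-⅕)) + I*√15)² = ((5 + 6/5) + I*√15)² = (31/5 + I*√15)²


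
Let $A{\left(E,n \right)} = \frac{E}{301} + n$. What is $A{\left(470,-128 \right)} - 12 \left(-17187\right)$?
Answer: $\frac{62041386}{301} \approx 2.0612 \cdot 10^{5}$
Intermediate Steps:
$A{\left(E,n \right)} = n + \frac{E}{301}$ ($A{\left(E,n \right)} = \frac{E}{301} + n = n + \frac{E}{301}$)
$A{\left(470,-128 \right)} - 12 \left(-17187\right) = \left(-128 + \frac{1}{301} \cdot 470\right) - 12 \left(-17187\right) = \left(-128 + \frac{470}{301}\right) - -206244 = - \frac{38058}{301} + 206244 = \frac{62041386}{301}$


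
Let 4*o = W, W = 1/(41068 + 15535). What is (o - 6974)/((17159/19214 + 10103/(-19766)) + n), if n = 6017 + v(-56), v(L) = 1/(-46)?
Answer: -149919446410553547/129354646862266898 ≈ -1.1590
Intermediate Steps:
v(L) = -1/46
W = 1/56603 ≈ 1.7667e-5
o = 1/226412 (o = (¼)*(1/56603) = 1/226412 ≈ 4.4167e-6)
n = 276781/46 (n = 6017 - 1/46 = 276781/46 ≈ 6017.0)
(o - 6974)/((17159/19214 + 10103/(-19766)) + n) = (1/226412 - 6974)/((17159/19214 + 10103/(-19766)) + 276781/46) = -1578997287/(226412*((17159*(1/19214) + 10103*(-1/19766)) + 276781/46)) = -1578997287/(226412*((17159/19214 - 10103/19766) + 276781/46)) = -1578997287/(226412*(36261438/94945981 + 276781/46)) = -1578997287/(226412*26280911593309/4367515126) = -1578997287/226412*4367515126/26280911593309 = -149919446410553547/129354646862266898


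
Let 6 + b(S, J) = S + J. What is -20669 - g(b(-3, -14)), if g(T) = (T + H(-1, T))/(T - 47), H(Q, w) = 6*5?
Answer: -206689/10 ≈ -20669.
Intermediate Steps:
H(Q, w) = 30
b(S, J) = -6 + J + S (b(S, J) = -6 + (S + J) = -6 + (J + S) = -6 + J + S)
g(T) = (30 + T)/(-47 + T) (g(T) = (T + 30)/(T - 47) = (30 + T)/(-47 + T))
-20669 - g(b(-3, -14)) = -20669 - (30 + (-6 - 14 - 3))/(-47 + (-6 - 14 - 3)) = -20669 - (30 - 23)/(-47 - 23) = -20669 - 7/(-70) = -20669 - (-1)*7/70 = -20669 - 1*(-⅒) = -20669 + ⅒ = -206689/10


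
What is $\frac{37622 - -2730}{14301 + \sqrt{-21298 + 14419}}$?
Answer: $\frac{24044748}{8521895} - \frac{5044 i \sqrt{6879}}{25565685} \approx 2.8215 - 0.016364 i$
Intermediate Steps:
$\frac{37622 - -2730}{14301 + \sqrt{-21298 + 14419}} = \frac{37622 + 2730}{14301 + \sqrt{-6879}} = \frac{40352}{14301 + i \sqrt{6879}}$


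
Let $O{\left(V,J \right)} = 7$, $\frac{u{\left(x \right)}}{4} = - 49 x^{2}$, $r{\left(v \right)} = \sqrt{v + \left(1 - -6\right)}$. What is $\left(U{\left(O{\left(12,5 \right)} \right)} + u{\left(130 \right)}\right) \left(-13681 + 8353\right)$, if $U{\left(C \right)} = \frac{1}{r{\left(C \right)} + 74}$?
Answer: $\frac{48197963726064}{2731} + \frac{2664 \sqrt{14}}{2731} \approx 1.7648 \cdot 10^{10}$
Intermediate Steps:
$r{\left(v \right)} = \sqrt{7 + v}$ ($r{\left(v \right)} = \sqrt{v + \left(1 + 6\right)} = \sqrt{v + 7} = \sqrt{7 + v}$)
$u{\left(x \right)} = - 196 x^{2}$ ($u{\left(x \right)} = 4 \left(- 49 x^{2}\right) = - 196 x^{2}$)
$U{\left(C \right)} = \frac{1}{74 + \sqrt{7 + C}}$ ($U{\left(C \right)} = \frac{1}{\sqrt{7 + C} + 74} = \frac{1}{74 + \sqrt{7 + C}}$)
$\left(U{\left(O{\left(12,5 \right)} \right)} + u{\left(130 \right)}\right) \left(-13681 + 8353\right) = \left(\frac{1}{74 + \sqrt{7 + 7}} - 196 \cdot 130^{2}\right) \left(-13681 + 8353\right) = \left(\frac{1}{74 + \sqrt{14}} - 3312400\right) \left(-5328\right) = \left(-3312400 + \frac{1}{74 + \sqrt{14}}\right) \left(-5328\right) = 17648467200 - \frac{5328}{74 + \sqrt{14}}$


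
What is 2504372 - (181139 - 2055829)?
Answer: 4379062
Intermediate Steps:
2504372 - (181139 - 2055829) = 2504372 - 1*(-1874690) = 2504372 + 1874690 = 4379062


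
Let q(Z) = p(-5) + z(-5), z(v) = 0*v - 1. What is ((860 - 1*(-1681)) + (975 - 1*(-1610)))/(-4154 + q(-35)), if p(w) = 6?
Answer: -5126/4149 ≈ -1.2355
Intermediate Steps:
z(v) = -1 (z(v) = 0 - 1 = -1)
q(Z) = 5 (q(Z) = 6 - 1 = 5)
((860 - 1*(-1681)) + (975 - 1*(-1610)))/(-4154 + q(-35)) = ((860 - 1*(-1681)) + (975 - 1*(-1610)))/(-4154 + 5) = ((860 + 1681) + (975 + 1610))/(-4149) = (2541 + 2585)*(-1/4149) = 5126*(-1/4149) = -5126/4149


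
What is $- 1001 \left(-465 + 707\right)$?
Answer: $-242242$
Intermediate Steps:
$- 1001 \left(-465 + 707\right) = \left(-1001\right) 242 = -242242$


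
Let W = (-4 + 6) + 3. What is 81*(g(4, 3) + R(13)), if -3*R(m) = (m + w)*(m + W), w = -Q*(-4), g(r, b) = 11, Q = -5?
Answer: 4293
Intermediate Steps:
W = 5 (W = 2 + 3 = 5)
w = -20 (w = -1*(-5)*(-4) = 5*(-4) = -20)
R(m) = -(-20 + m)*(5 + m)/3 (R(m) = -(m - 20)*(m + 5)/3 = -(-20 + m)*(5 + m)/3)
81*(g(4, 3) + R(13)) = 81*(11 + (100/3 + 5*13 - ⅓*13²)) = 81*(11 + (100/3 + 65 - ⅓*169)) = 81*(11 + (100/3 + 65 - 169/3)) = 81*(11 + 42) = 81*53 = 4293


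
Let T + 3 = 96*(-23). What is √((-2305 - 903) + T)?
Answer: I*√5419 ≈ 73.614*I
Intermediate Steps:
T = -2211 (T = -3 + 96*(-23) = -3 - 2208 = -2211)
√((-2305 - 903) + T) = √((-2305 - 903) - 2211) = √(-3208 - 2211) = √(-5419) = I*√5419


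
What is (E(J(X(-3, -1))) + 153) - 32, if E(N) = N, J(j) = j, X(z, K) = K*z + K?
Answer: 123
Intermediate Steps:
X(z, K) = K + K*z
(E(J(X(-3, -1))) + 153) - 32 = (-(1 - 3) + 153) - 32 = (-1*(-2) + 153) - 32 = (2 + 153) - 32 = 155 - 32 = 123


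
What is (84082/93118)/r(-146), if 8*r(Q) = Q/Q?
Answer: 336328/46559 ≈ 7.2237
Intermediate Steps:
r(Q) = ⅛ (r(Q) = (Q/Q)/8 = (⅛)*1 = ⅛)
(84082/93118)/r(-146) = (84082/93118)/(⅛) = (84082*(1/93118))*8 = (42041/46559)*8 = 336328/46559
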